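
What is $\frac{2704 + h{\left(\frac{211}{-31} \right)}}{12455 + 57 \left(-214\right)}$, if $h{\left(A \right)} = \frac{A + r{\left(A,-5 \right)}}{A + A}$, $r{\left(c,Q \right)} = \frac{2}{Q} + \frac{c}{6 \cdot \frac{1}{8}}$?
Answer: $\frac{17123891}{1626810} \approx 10.526$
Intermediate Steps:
$r{\left(c,Q \right)} = \frac{2}{Q} + \frac{4 c}{3}$ ($r{\left(c,Q \right)} = \frac{2}{Q} + \frac{c}{6 \cdot \frac{1}{8}} = \frac{2}{Q} + \frac{c}{\frac{3}{4}} = \frac{2}{Q} + c \frac{4}{3} = \frac{2}{Q} + \frac{4 c}{3}$)
$h{\left(A \right)} = \frac{- \frac{2}{5} + \frac{7 A}{3}}{2 A}$ ($h{\left(A \right)} = \frac{A + \left(\frac{2}{-5} + \frac{4 A}{3}\right)}{A + A} = \frac{A + \left(2 \left(- \frac{1}{5}\right) + \frac{4 A}{3}\right)}{2 A} = \left(A + \left(- \frac{2}{5} + \frac{4 A}{3}\right)\right) \frac{1}{2 A} = \left(- \frac{2}{5} + \frac{7 A}{3}\right) \frac{1}{2 A} = \frac{- \frac{2}{5} + \frac{7 A}{3}}{2 A}$)
$\frac{2704 + h{\left(\frac{211}{-31} \right)}}{12455 + 57 \left(-214\right)} = \frac{2704 + \frac{-6 + 35 \frac{211}{-31}}{30 \frac{211}{-31}}}{12455 + 57 \left(-214\right)} = \frac{2704 + \frac{-6 + 35 \cdot 211 \left(- \frac{1}{31}\right)}{30 \cdot 211 \left(- \frac{1}{31}\right)}}{12455 - 12198} = \frac{2704 + \frac{-6 + 35 \left(- \frac{211}{31}\right)}{30 \left(- \frac{211}{31}\right)}}{257} = \left(2704 + \frac{1}{30} \left(- \frac{31}{211}\right) \left(-6 - \frac{7385}{31}\right)\right) \frac{1}{257} = \left(2704 + \frac{1}{30} \left(- \frac{31}{211}\right) \left(- \frac{7571}{31}\right)\right) \frac{1}{257} = \left(2704 + \frac{7571}{6330}\right) \frac{1}{257} = \frac{17123891}{6330} \cdot \frac{1}{257} = \frac{17123891}{1626810}$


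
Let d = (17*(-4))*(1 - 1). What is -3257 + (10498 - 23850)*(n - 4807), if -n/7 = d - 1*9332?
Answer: -808026241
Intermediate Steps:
d = 0 (d = -68*0 = 0)
n = 65324 (n = -7*(0 - 1*9332) = -7*(0 - 9332) = -7*(-9332) = 65324)
-3257 + (10498 - 23850)*(n - 4807) = -3257 + (10498 - 23850)*(65324 - 4807) = -3257 - 13352*60517 = -3257 - 808022984 = -808026241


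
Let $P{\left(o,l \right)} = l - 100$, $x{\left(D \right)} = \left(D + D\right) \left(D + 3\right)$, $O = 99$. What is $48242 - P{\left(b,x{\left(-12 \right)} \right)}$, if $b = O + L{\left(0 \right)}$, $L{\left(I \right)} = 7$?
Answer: $48126$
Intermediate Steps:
$x{\left(D \right)} = 2 D \left(3 + D\right)$
$b = 106$ ($b = 99 + 7 = 106$)
$P{\left(o,l \right)} = -100 + l$
$48242 - P{\left(b,x{\left(-12 \right)} \right)} = 48242 - \left(-100 + 2 \left(-12\right) \left(3 - 12\right)\right) = 48242 - \left(-100 + 2 \left(-12\right) \left(-9\right)\right) = 48242 - \left(-100 + 216\right) = 48242 - 116 = 48126$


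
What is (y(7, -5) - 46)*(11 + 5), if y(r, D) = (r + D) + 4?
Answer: -640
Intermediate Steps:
y(r, D) = 4 + D + r (y(r, D) = (D + r) + 4 = 4 + D + r)
(y(7, -5) - 46)*(11 + 5) = ((4 - 5 + 7) - 46)*(11 + 5) = (6 - 46)*16 = -40*16 = -640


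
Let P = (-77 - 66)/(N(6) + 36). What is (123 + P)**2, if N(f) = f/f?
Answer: 19430464/1369 ≈ 14193.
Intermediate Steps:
N(f) = 1
P = -143/37 (P = (-77 - 66)/(1 + 36) = -143/37 ≈ -3.8649)
(123 + P)**2 = (123 - 143/37)**2 = (4408/37)**2 = 19430464/1369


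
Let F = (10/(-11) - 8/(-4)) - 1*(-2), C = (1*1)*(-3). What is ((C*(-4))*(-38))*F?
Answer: -15504/11 ≈ -1409.5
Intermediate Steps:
C = -3 (C = 1*(-3) = -3)
F = 34/11 (F = (10*(-1/11) - 8*(-1/4)) + 2 = (-10/11 + 2) + 2 = 12/11 + 2 = 34/11 ≈ 3.0909)
((C*(-4))*(-38))*F = (-3*(-4)*(-38))*(34/11) = (12*(-38))*(34/11) = -456*34/11 = -15504/11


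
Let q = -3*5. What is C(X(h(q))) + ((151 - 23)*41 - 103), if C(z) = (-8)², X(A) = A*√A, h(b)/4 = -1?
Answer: 5209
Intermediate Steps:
q = -15
h(b) = -4 (h(b) = 4*(-1) = -4)
X(A) = A^(3/2)
C(z) = 64
C(X(h(q))) + ((151 - 23)*41 - 103) = 64 + ((151 - 23)*41 - 103) = 64 + (128*41 - 103) = 64 + (5248 - 103) = 64 + 5145 = 5209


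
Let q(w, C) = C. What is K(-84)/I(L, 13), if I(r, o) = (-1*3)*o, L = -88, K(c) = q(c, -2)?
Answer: 2/39 ≈ 0.051282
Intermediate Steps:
K(c) = -2
I(r, o) = -3*o
K(-84)/I(L, 13) = -2/((-3*13)) = -2/(-39) = -2*(-1/39) = 2/39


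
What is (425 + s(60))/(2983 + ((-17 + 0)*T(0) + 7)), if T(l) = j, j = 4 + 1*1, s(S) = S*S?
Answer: 115/83 ≈ 1.3855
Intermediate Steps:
s(S) = S²
j = 5 (j = 4 + 1 = 5)
T(l) = 5
(425 + s(60))/(2983 + ((-17 + 0)*T(0) + 7)) = (425 + 60²)/(2983 + ((-17 + 0)*5 + 7)) = (425 + 3600)/(2983 + (-17*5 + 7)) = 4025/(2983 + (-85 + 7)) = 4025/(2983 - 78) = 4025/2905 = 4025*(1/2905) = 115/83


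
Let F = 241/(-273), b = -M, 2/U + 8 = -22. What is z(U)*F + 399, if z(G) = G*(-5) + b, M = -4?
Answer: 24896/63 ≈ 395.17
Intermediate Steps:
U = -1/15 (U = 2/(-8 - 22) = 2/(-30) = 2*(-1/30) = -1/15 ≈ -0.066667)
b = 4 (b = -1*(-4) = 4)
F = -241/273 (F = 241*(-1/273) = -241/273 ≈ -0.88278)
z(G) = 4 - 5*G (z(G) = G*(-5) + 4 = -5*G + 4 = 4 - 5*G)
z(U)*F + 399 = (4 - 5*(-1/15))*(-241/273) + 399 = (4 + ⅓)*(-241/273) + 399 = (13/3)*(-241/273) + 399 = -241/63 + 399 = 24896/63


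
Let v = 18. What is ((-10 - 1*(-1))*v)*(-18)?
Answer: 2916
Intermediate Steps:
((-10 - 1*(-1))*v)*(-18) = ((-10 - 1*(-1))*18)*(-18) = ((-10 + 1)*18)*(-18) = -9*18*(-18) = -162*(-18) = 2916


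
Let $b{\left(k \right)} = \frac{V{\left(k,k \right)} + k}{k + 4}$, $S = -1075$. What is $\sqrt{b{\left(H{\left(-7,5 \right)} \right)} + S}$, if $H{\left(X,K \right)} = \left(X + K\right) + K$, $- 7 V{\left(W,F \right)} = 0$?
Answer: $\frac{i \sqrt{52654}}{7} \approx 32.781 i$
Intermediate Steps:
$V{\left(W,F \right)} = 0$ ($V{\left(W,F \right)} = \left(- \frac{1}{7}\right) 0 = 0$)
$H{\left(X,K \right)} = X + 2 K$ ($H{\left(X,K \right)} = \left(K + X\right) + K = X + 2 K$)
$b{\left(k \right)} = \frac{k}{4 + k}$ ($b{\left(k \right)} = \frac{0 + k}{k + 4} = \frac{k}{4 + k}$)
$\sqrt{b{\left(H{\left(-7,5 \right)} \right)} + S} = \sqrt{\frac{-7 + 2 \cdot 5}{4 + \left(-7 + 2 \cdot 5\right)} - 1075} = \sqrt{\frac{-7 + 10}{4 + \left(-7 + 10\right)} - 1075} = \sqrt{\frac{3}{4 + 3} - 1075} = \sqrt{\frac{3}{7} - 1075} = \sqrt{- \frac{7522}{7}} = \frac{i \sqrt{52654}}{7}$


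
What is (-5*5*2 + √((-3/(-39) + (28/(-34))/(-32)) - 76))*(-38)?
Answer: 1900 - 133*I*√1210417/442 ≈ 1900.0 - 331.05*I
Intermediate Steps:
(-5*5*2 + √((-3/(-39) + (28/(-34))/(-32)) - 76))*(-38) = (-25*2 + √((-3*(-1/39) + (28*(-1/34))*(-1/32)) - 76))*(-38) = (-50 + √((1/13 - 14/17*(-1/32)) - 76))*(-38) = (-50 + √((1/13 + 7/272) - 76))*(-38) = (-50 + √(363/3536 - 76))*(-38) = (-50 + √(-268373/3536))*(-38) = (-50 + 7*I*√1210417/884)*(-38) = 1900 - 133*I*√1210417/442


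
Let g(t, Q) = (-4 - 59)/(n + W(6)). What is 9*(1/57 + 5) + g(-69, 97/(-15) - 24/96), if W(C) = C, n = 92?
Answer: 11841/266 ≈ 44.515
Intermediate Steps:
g(t, Q) = -9/14 (g(t, Q) = (-4 - 59)/(92 + 6) = -63/98 = -63*1/98 = -9/14)
9*(1/57 + 5) + g(-69, 97/(-15) - 24/96) = 9*(1/57 + 5) - 9/14 = 9*(286/57) - 9/14 = 858/19 - 9/14 = 11841/266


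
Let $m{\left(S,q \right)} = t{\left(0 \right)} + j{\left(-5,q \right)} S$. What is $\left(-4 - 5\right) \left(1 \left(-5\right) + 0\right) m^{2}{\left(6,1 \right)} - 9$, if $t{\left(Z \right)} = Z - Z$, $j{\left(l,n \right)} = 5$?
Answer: $40491$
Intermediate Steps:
$t{\left(Z \right)} = 0$
$m{\left(S,q \right)} = 5 S$ ($m{\left(S,q \right)} = 0 + 5 S = 5 S$)
$\left(-4 - 5\right) \left(1 \left(-5\right) + 0\right) m^{2}{\left(6,1 \right)} - 9 = \left(-4 - 5\right) \left(1 \left(-5\right) + 0\right) \left(5 \cdot 6\right)^{2} - 9 = - 9 \left(-5 + 0\right) 30^{2} - 9 = \left(-9\right) \left(-5\right) 900 - 9 = 45 \cdot 900 - 9 = 40500 - 9 = 40491$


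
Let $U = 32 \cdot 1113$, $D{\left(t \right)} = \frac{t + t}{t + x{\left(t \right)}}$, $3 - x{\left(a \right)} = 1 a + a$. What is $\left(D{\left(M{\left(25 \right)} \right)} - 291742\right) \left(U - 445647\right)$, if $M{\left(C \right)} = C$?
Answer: $\frac{1315866154797}{11} \approx 1.1962 \cdot 10^{11}$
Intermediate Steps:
$x{\left(a \right)} = 3 - 2 a$ ($x{\left(a \right)} = 3 - \left(1 a + a\right) = 3 - \left(a + a\right) = 3 - 2 a$)
$D{\left(t \right)} = \frac{2 t}{3 - t}$ ($D{\left(t \right)} = \frac{t + t}{t - \left(-3 + 2 t\right)} = \frac{2 t}{3 - t}$)
$U = 35616$
$\left(D{\left(M{\left(25 \right)} \right)} - 291742\right) \left(U - 445647\right) = \left(2 \cdot 25 \frac{1}{3 - 25} - 291742\right) \left(35616 - 445647\right) = \left(2 \cdot 25 \frac{1}{3 - 25} - 291742\right) \left(-410031\right) = \left(2 \cdot 25 \frac{1}{-22} - 291742\right) \left(-410031\right) = \left(2 \cdot 25 \left(- \frac{1}{22}\right) - 291742\right) \left(-410031\right) = \left(- \frac{25}{11} - 291742\right) \left(-410031\right) = \left(- \frac{3209187}{11}\right) \left(-410031\right) = \frac{1315866154797}{11}$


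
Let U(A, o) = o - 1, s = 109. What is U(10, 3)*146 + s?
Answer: 401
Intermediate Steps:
U(A, o) = -1 + o
U(10, 3)*146 + s = (-1 + 3)*146 + 109 = 2*146 + 109 = 292 + 109 = 401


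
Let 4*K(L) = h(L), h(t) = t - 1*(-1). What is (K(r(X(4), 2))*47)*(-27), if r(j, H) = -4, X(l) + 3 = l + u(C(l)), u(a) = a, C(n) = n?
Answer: 3807/4 ≈ 951.75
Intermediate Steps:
X(l) = -3 + 2*l (X(l) = -3 + (l + l) = -3 + 2*l)
h(t) = 1 + t (h(t) = t + 1 = 1 + t)
K(L) = 1/4 + L/4 (K(L) = (1 + L)/4 = 1/4 + L/4)
(K(r(X(4), 2))*47)*(-27) = ((1/4 + (1/4)*(-4))*47)*(-27) = ((1/4 - 1)*47)*(-27) = -3/4*47*(-27) = -141/4*(-27) = 3807/4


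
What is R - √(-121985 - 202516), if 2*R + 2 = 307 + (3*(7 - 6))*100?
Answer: 605/2 - I*√324501 ≈ 302.5 - 569.65*I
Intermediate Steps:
R = 605/2 (R = -1 + (307 + (3*(7 - 6))*100)/2 = -1 + (307 + (3*1)*100)/2 = -1 + (307 + 3*100)/2 = -1 + (307 + 300)/2 = -1 + (½)*607 = -1 + 607/2 = 605/2 ≈ 302.50)
R - √(-121985 - 202516) = 605/2 - √(-121985 - 202516) = 605/2 - √(-324501) = 605/2 - I*√324501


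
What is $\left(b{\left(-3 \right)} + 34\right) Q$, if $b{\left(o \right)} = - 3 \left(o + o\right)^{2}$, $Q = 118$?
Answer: $-8732$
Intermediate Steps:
$b{\left(o \right)} = - 12 o^{2}$ ($b{\left(o \right)} = - 3 \left(2 o\right)^{2} = - 3 \cdot 4 o^{2} = - 12 o^{2}$)
$\left(b{\left(-3 \right)} + 34\right) Q = \left(- 12 \left(-3\right)^{2} + 34\right) 118 = \left(\left(-12\right) 9 + 34\right) 118 = \left(-108 + 34\right) 118 = \left(-74\right) 118 = -8732$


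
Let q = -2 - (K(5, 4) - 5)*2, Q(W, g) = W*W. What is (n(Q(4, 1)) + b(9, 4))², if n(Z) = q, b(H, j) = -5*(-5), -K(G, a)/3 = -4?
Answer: 81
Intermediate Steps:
K(G, a) = 12 (K(G, a) = -3*(-4) = 12)
Q(W, g) = W²
b(H, j) = 25
q = -16 (q = -2 - (12 - 5)*2 = -2 - 7*2 = -2 - 1*14 = -2 - 14 = -16)
n(Z) = -16
(n(Q(4, 1)) + b(9, 4))² = (-16 + 25)² = 9² = 81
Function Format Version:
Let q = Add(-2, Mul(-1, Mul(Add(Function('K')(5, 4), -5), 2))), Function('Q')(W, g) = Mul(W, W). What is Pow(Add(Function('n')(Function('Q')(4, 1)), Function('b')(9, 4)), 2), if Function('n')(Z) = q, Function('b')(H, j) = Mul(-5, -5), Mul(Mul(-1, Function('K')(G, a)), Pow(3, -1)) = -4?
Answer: 81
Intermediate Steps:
Function('K')(G, a) = 12 (Function('K')(G, a) = Mul(-3, -4) = 12)
Function('Q')(W, g) = Pow(W, 2)
Function('b')(H, j) = 25
q = -16 (q = Add(-2, Mul(-1, Mul(Add(12, -5), 2))) = Add(-2, Mul(-1, Mul(7, 2))) = Add(-2, Mul(-1, 14)) = Add(-2, -14) = -16)
Function('n')(Z) = -16
Pow(Add(Function('n')(Function('Q')(4, 1)), Function('b')(9, 4)), 2) = Pow(Add(-16, 25), 2) = Pow(9, 2) = 81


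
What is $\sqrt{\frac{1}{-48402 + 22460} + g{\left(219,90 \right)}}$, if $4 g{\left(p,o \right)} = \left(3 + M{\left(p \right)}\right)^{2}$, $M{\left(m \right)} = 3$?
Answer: $\frac{\sqrt{6056860334}}{25942} \approx 3.0$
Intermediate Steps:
$g{\left(p,o \right)} = 9$ ($g{\left(p,o \right)} = \frac{\left(3 + 3\right)^{2}}{4} = \frac{6^{2}}{4} = \frac{1}{4} \cdot 36 = 9$)
$\sqrt{\frac{1}{-48402 + 22460} + g{\left(219,90 \right)}} = \sqrt{\frac{1}{-48402 + 22460} + 9} = \sqrt{\frac{1}{-25942} + 9} = \sqrt{- \frac{1}{25942} + 9} = \sqrt{\frac{233477}{25942}} = \frac{\sqrt{6056860334}}{25942}$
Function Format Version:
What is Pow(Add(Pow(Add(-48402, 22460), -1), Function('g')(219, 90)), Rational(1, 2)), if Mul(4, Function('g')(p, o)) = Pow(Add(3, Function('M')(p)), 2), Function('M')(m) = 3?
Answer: Mul(Rational(1, 25942), Pow(6056860334, Rational(1, 2))) ≈ 3.0000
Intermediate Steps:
Function('g')(p, o) = 9 (Function('g')(p, o) = Mul(Rational(1, 4), Pow(Add(3, 3), 2)) = Mul(Rational(1, 4), Pow(6, 2)) = Mul(Rational(1, 4), 36) = 9)
Pow(Add(Pow(Add(-48402, 22460), -1), Function('g')(219, 90)), Rational(1, 2)) = Pow(Add(Pow(Add(-48402, 22460), -1), 9), Rational(1, 2)) = Pow(Add(Pow(-25942, -1), 9), Rational(1, 2)) = Pow(Add(Rational(-1, 25942), 9), Rational(1, 2)) = Pow(Rational(233477, 25942), Rational(1, 2)) = Mul(Rational(1, 25942), Pow(6056860334, Rational(1, 2)))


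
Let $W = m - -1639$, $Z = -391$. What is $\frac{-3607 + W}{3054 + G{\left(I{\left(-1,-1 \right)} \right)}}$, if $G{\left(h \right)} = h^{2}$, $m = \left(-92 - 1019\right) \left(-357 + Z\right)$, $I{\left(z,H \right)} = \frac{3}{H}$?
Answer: $\frac{829060}{3063} \approx 270.67$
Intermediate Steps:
$m = 831028$ ($m = \left(-92 - 1019\right) \left(-357 - 391\right) = \left(-1111\right) \left(-748\right) = 831028$)
$W = 832667$ ($W = 831028 - -1639 = 831028 + 1639 = 832667$)
$\frac{-3607 + W}{3054 + G{\left(I{\left(-1,-1 \right)} \right)}} = \frac{-3607 + 832667}{3054 + \left(\frac{3}{-1}\right)^{2}} = \frac{829060}{3054 + \left(3 \left(-1\right)\right)^{2}} = \frac{829060}{3054 + \left(-3\right)^{2}} = \frac{829060}{3054 + 9} = \frac{829060}{3063}$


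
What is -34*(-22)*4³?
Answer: 47872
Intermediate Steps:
-34*(-22)*4³ = 748*64 = 47872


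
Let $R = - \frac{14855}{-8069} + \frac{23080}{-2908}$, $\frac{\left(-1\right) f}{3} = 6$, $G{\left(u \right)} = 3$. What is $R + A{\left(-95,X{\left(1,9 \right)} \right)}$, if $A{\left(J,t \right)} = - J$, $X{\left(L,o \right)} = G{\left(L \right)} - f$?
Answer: $\frac{521526940}{5866163} \approx 88.904$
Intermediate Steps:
$f = -18$ ($f = \left(-3\right) 6 = -18$)
$X{\left(L,o \right)} = 21$ ($X{\left(L,o \right)} = 3 - -18 = 3 + 18 = 21$)
$R = - \frac{35758545}{5866163}$ ($R = \left(-14855\right) \left(- \frac{1}{8069}\right) + 23080 \left(- \frac{1}{2908}\right) = \frac{14855}{8069} - \frac{5770}{727} = - \frac{35758545}{5866163} \approx -6.0957$)
$R + A{\left(-95,X{\left(1,9 \right)} \right)} = - \frac{35758545}{5866163} - -95 = - \frac{35758545}{5866163} + 95 = \frac{521526940}{5866163}$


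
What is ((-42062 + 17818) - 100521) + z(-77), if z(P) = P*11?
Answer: -125612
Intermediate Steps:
z(P) = 11*P
((-42062 + 17818) - 100521) + z(-77) = ((-42062 + 17818) - 100521) + 11*(-77) = (-24244 - 100521) - 847 = -124765 - 847 = -125612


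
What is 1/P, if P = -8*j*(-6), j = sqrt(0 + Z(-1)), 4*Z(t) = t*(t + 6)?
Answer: -I*sqrt(5)/120 ≈ -0.018634*I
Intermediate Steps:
Z(t) = t*(6 + t)/4 (Z(t) = (t*(t + 6))/4 = (t*(6 + t))/4 = t*(6 + t)/4)
j = I*sqrt(5)/2 (j = sqrt(0 + (1/4)*(-1)*(6 - 1)) = sqrt(0 + (1/4)*(-1)*5) = sqrt(0 - 5/4) = sqrt(-5/4) = I*sqrt(5)/2 ≈ 1.118*I)
P = 24*I*sqrt(5) (P = -4*I*sqrt(5)*(-6) = 24*I*sqrt(5) ≈ 53.666*I)
1/P = 1/(24*I*sqrt(5)) = -I*sqrt(5)/120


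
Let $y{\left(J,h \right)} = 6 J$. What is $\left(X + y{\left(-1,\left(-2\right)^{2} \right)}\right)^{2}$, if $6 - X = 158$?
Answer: $24964$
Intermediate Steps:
$X = -152$ ($X = 6 - 158 = -152$)
$\left(X + y{\left(-1,\left(-2\right)^{2} \right)}\right)^{2} = \left(-152 + 6 \left(-1\right)\right)^{2} = \left(-152 - 6\right)^{2} = \left(-158\right)^{2} = 24964$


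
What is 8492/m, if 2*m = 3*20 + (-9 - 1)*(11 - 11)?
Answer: 4246/15 ≈ 283.07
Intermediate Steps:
m = 30 (m = (3*20 + (-9 - 1)*(11 - 11))/2 = (60 - 10*0)/2 = (60 + 0)/2 = (1/2)*60 = 30)
8492/m = 8492/30 = 8492*(1/30) = 4246/15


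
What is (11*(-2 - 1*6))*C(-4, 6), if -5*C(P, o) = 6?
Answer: 528/5 ≈ 105.60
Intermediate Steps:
C(P, o) = -6/5 (C(P, o) = -⅕*6 = -6/5)
(11*(-2 - 1*6))*C(-4, 6) = (11*(-2 - 1*6))*(-6/5) = (11*(-2 - 6))*(-6/5) = (11*(-8))*(-6/5) = -88*(-6/5) = 528/5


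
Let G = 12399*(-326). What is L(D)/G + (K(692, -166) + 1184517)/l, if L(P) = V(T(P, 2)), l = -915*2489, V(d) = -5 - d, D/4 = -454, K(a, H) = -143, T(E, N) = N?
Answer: -531923489959/1022840088910 ≈ -0.52005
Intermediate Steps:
D = -1816 (D = 4*(-454) = -1816)
l = -2277435
L(P) = -7 (L(P) = -5 - 1*2 = -5 - 2 = -7)
G = -4042074
L(D)/G + (K(692, -166) + 1184517)/l = -7/(-4042074) + (-143 + 1184517)/(-2277435) = -7*(-1/4042074) + 1184374*(-1/2277435) = 7/4042074 - 1184374/2277435 = -531923489959/1022840088910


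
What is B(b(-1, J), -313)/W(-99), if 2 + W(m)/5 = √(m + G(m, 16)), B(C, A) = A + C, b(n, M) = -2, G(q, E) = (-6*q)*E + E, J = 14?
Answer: -42/3139 - 21*√9421/3139 ≈ -0.66273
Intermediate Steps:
G(q, E) = E - 6*E*q (G(q, E) = -6*E*q + E = E - 6*E*q)
W(m) = -10 + 5*√(16 - 95*m) (W(m) = -10 + 5*√(m + 16*(1 - 6*m)) = -10 + 5*√(m + (16 - 96*m)) = -10 + 5*√(16 - 95*m))
B(b(-1, J), -313)/W(-99) = (-313 - 2)/(-10 + 5*√(16 - 95*(-99))) = -315/(-10 + 5*√(16 + 9405)) = -315/(-10 + 5*√9421)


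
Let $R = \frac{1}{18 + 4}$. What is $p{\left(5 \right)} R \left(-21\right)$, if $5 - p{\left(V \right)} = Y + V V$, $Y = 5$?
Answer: $\frac{525}{22} \approx 23.864$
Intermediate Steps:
$p{\left(V \right)} = - V^{2}$ ($p{\left(V \right)} = 5 - \left(5 + V V\right) = 5 - \left(5 + V^{2}\right) = - V^{2}$)
$R = \frac{1}{22} \approx 0.045455$
$p{\left(5 \right)} R \left(-21\right) = - 5^{2} \cdot \frac{1}{22} \left(-21\right) = \left(-1\right) 25 \cdot \frac{1}{22} \left(-21\right) = \left(-25\right) \frac{1}{22} \left(-21\right) = \left(- \frac{25}{22}\right) \left(-21\right) = \frac{525}{22}$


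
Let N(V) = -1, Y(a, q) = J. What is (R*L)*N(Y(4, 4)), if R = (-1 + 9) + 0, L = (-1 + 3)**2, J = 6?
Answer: -32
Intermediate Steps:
Y(a, q) = 6
L = 4 (L = 2**2 = 4)
R = 8 (R = 8 + 0 = 8)
(R*L)*N(Y(4, 4)) = (8*4)*(-1) = 32*(-1) = -32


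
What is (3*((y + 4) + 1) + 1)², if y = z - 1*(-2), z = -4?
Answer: 100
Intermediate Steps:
y = -2 (y = -4 - 1*(-2) = -4 + 2 = -2)
(3*((y + 4) + 1) + 1)² = (3*((-2 + 4) + 1) + 1)² = (3*(2 + 1) + 1)² = (3*3 + 1)² = (9 + 1)² = 10² = 100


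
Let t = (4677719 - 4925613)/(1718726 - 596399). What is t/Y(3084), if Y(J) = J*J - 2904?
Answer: -123947/5335627854852 ≈ -2.3230e-8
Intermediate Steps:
Y(J) = -2904 + J² (Y(J) = J² - 2904 = -2904 + J²)
t = -247894/1122327 ≈ -0.22088
t/Y(3084) = -247894/(1122327*(-2904 + 3084²)) = -247894/(1122327*(-2904 + 9511056)) = -247894/1122327/9508152 = -247894/1122327*1/9508152 = -123947/5335627854852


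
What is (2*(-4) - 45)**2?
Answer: 2809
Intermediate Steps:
(2*(-4) - 45)**2 = (-8 - 45)**2 = (-53)**2 = 2809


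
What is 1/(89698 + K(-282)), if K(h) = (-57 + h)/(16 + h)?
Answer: 266/23860007 ≈ 1.1148e-5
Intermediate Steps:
K(h) = (-57 + h)/(16 + h)
1/(89698 + K(-282)) = 1/(89698 + (-57 - 282)/(16 - 282)) = 1/(89698 - 339/(-266)) = 1/(89698 - 1/266*(-339)) = 1/(89698 + 339/266) = 1/(23860007/266) = 266/23860007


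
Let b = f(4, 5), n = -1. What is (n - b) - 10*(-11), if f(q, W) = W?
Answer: 104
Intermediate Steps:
b = 5
(n - b) - 10*(-11) = (-1 - 1*5) - 10*(-11) = (-1 - 5) + 110 = -6 + 110 = 104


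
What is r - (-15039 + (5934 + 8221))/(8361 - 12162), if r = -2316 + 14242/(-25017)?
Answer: -73434600614/31696539 ≈ -2316.8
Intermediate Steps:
r = -57953614/25017 (r = -2316 + 14242*(-1/25017) = -2316 - 14242/25017 = -57953614/25017 ≈ -2316.6)
r - (-15039 + (5934 + 8221))/(8361 - 12162) = -57953614/25017 - (-15039 + (5934 + 8221))/(8361 - 12162) = -57953614/25017 - (-15039 + 14155)/(-3801) = -57953614/25017 - (-884)*(-1)/3801 = -57953614/25017 - 1*884/3801 = -57953614/25017 - 884/3801 = -73434600614/31696539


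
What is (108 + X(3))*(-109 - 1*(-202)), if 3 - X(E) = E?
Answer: 10044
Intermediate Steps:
X(E) = 3 - E
(108 + X(3))*(-109 - 1*(-202)) = (108 + (3 - 1*3))*(-109 - 1*(-202)) = (108 + (3 - 3))*(-109 + 202) = (108 + 0)*93 = 108*93 = 10044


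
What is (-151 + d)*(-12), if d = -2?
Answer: 1836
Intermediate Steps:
(-151 + d)*(-12) = (-151 - 2)*(-12) = -153*(-12) = 1836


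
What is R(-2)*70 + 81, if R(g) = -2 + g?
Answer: -199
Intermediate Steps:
R(-2)*70 + 81 = (-2 - 2)*70 + 81 = -4*70 + 81 = -280 + 81 = -199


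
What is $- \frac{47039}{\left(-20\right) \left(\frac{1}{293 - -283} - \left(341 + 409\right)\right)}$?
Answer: $- \frac{6773616}{2159995} \approx -3.1359$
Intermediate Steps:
$- \frac{47039}{\left(-20\right) \left(\frac{1}{293 - -283} - \left(341 + 409\right)\right)} = - \frac{47039}{\left(-20\right) \left(\frac{1}{293 + 283} - 750\right)} = - \frac{47039}{\left(-20\right) \left(\frac{1}{576} - 750\right)} = - \frac{47039}{\left(-20\right) \left(- \frac{431999}{576}\right)} = - \frac{47039}{\frac{2159995}{144}} = \left(-47039\right) \frac{144}{2159995} = - \frac{6773616}{2159995}$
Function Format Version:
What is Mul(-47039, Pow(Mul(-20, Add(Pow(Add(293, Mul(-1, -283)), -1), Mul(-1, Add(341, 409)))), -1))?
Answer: Rational(-6773616, 2159995) ≈ -3.1359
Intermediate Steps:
Mul(-47039, Pow(Mul(-20, Add(Pow(Add(293, Mul(-1, -283)), -1), Mul(-1, Add(341, 409)))), -1)) = Mul(-47039, Pow(Mul(-20, Add(Pow(Add(293, 283), -1), Mul(-1, 750))), -1)) = Mul(-47039, Pow(Mul(-20, Add(Pow(576, -1), -750)), -1)) = Mul(-47039, Pow(Mul(-20, Add(Rational(1, 576), -750)), -1)) = Mul(-47039, Pow(Mul(-20, Rational(-431999, 576)), -1)) = Mul(-47039, Pow(Rational(2159995, 144), -1)) = Mul(-47039, Rational(144, 2159995)) = Rational(-6773616, 2159995)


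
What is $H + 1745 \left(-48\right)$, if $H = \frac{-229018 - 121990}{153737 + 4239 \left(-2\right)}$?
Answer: $- \frac{12167244848}{145259} \approx -83762.0$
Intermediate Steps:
$H = - \frac{351008}{145259}$ ($H = - \frac{351008}{153737 - 8478} = - \frac{351008}{145259} \approx -2.4164$)
$H + 1745 \left(-48\right) = - \frac{351008}{145259} + 1745 \left(-48\right) = - \frac{351008}{145259} - 83760 = - \frac{12167244848}{145259}$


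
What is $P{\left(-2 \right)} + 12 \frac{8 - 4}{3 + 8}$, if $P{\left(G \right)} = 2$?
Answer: $\frac{70}{11} \approx 6.3636$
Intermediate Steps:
$P{\left(-2 \right)} + 12 \frac{8 - 4}{3 + 8} = 2 + 12 \frac{8 - 4}{3 + 8} = 2 + 12 \cdot \frac{4}{11} = 2 + \frac{48}{11} = \frac{70}{11}$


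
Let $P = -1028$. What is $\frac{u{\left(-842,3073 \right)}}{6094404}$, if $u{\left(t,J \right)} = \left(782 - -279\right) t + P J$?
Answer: $- \frac{675401}{1015734} \approx -0.66494$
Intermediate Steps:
$u{\left(t,J \right)} = - 1028 J + 1061 t$ ($u{\left(t,J \right)} = \left(782 - -279\right) t - 1028 J = \left(782 + 279\right) t - 1028 J = 1061 t - 1028 J = - 1028 J + 1061 t$)
$\frac{u{\left(-842,3073 \right)}}{6094404} = \frac{\left(-1028\right) 3073 + 1061 \left(-842\right)}{6094404} = \left(-3159044 - 893362\right) \frac{1}{6094404} = \left(-4052406\right) \frac{1}{6094404} = - \frac{675401}{1015734}$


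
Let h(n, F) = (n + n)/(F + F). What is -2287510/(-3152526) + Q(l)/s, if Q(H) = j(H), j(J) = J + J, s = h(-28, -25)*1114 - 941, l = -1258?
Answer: -5316339595/710894613 ≈ -7.4784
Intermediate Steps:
h(n, F) = n/F (h(n, F) = (2*n)/((2*F)) = (2*n)*(1/(2*F)) = n/F)
s = 7667/25 (s = -28/(-25)*1114 - 941 = -28*(-1/25)*1114 - 941 = (28/25)*1114 - 941 = 31192/25 - 941 = 7667/25 ≈ 306.68)
j(J) = 2*J
Q(H) = 2*H
-2287510/(-3152526) + Q(l)/s = -2287510/(-3152526) + (2*(-1258))/(7667/25) = -2287510*(-1/3152526) - 2516*25/7667 = 1143755/1576263 - 3700/451 = -5316339595/710894613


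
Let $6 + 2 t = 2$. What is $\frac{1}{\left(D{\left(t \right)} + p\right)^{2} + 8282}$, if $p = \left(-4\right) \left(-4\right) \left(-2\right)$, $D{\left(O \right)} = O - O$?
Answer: $\frac{1}{9306} \approx 0.00010746$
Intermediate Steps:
$t = -2$ ($t = -3 + \frac{1}{2} \cdot 2 = -3 + 1 = -2$)
$D{\left(O \right)} = 0$
$p = -32$ ($p = 16 \left(-2\right) = -32$)
$\frac{1}{\left(D{\left(t \right)} + p\right)^{2} + 8282} = \frac{1}{\left(0 - 32\right)^{2} + 8282} = \frac{1}{\left(-32\right)^{2} + 8282} = \frac{1}{1024 + 8282} = \frac{1}{9306}$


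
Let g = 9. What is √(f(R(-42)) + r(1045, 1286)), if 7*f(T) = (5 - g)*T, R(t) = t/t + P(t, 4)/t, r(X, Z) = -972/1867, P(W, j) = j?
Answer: 2*I*√398757594/39207 ≈ 1.0186*I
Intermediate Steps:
r(X, Z) = -972/1867 (r(X, Z) = -972*1/1867 = -972/1867)
R(t) = 1 + 4/t (R(t) = t/t + 4/t = 1 + 4/t)
f(T) = -4*T/7 (f(T) = ((5 - 1*9)*T)/7 = ((5 - 9)*T)/7 = (-4*T)/7 = -4*T/7)
√(f(R(-42)) + r(1045, 1286)) = √(-4*(4 - 42)/(7*(-42)) - 972/1867) = √(-(-2)*(-38)/147 - 972/1867) = √(-4/7*19/21 - 972/1867) = √(-76/147 - 972/1867) = √(-284776/274449) = 2*I*√398757594/39207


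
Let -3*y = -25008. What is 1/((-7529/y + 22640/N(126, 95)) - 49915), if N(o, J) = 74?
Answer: -308432/15301298333 ≈ -2.0157e-5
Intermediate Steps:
y = 8336 (y = -⅓*(-25008) = 8336)
1/((-7529/y + 22640/N(126, 95)) - 49915) = 1/((-7529/8336 + 22640/74) - 49915) = 1/((-7529*1/8336 + 22640*(1/74)) - 49915) = 1/((-7529/8336 + 11320/37) - 49915) = 1/(94084947/308432 - 49915) = 1/(-15301298333/308432) = -308432/15301298333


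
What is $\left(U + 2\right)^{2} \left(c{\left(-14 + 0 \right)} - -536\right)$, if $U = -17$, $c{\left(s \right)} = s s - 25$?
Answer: $159075$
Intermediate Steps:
$c{\left(s \right)} = -25 + s^{2}$ ($c{\left(s \right)} = s^{2} - 25 = -25 + s^{2}$)
$\left(U + 2\right)^{2} \left(c{\left(-14 + 0 \right)} - -536\right) = \left(-17 + 2\right)^{2} \left(\left(-25 + \left(-14 + 0\right)^{2}\right) - -536\right) = \left(-15\right)^{2} \left(\left(-25 + \left(-14\right)^{2}\right) + 536\right) = 225 \left(\left(-25 + 196\right) + 536\right) = 225 \left(171 + 536\right) = 225 \cdot 707 = 159075$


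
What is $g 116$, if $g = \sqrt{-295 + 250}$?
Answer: $348 i \sqrt{5} \approx 778.15 i$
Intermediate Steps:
$g = 3 i \sqrt{5}$ ($g = \sqrt{-45} = 3 i \sqrt{5} \approx 6.7082 i$)
$g 116 = 3 i \sqrt{5} \cdot 116 = 348 i \sqrt{5}$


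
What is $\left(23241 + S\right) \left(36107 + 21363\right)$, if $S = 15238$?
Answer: $2211388130$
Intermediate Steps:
$\left(23241 + S\right) \left(36107 + 21363\right) = \left(23241 + 15238\right) \left(36107 + 21363\right) = 38479 \cdot 57470 = 2211388130$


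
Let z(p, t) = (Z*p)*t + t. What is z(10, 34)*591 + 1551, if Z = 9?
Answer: 1830105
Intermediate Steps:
z(p, t) = t + 9*p*t (z(p, t) = (9*p)*t + t = 9*p*t + t = t + 9*p*t)
z(10, 34)*591 + 1551 = (34*(1 + 9*10))*591 + 1551 = (34*(1 + 90))*591 + 1551 = (34*91)*591 + 1551 = 3094*591 + 1551 = 1828554 + 1551 = 1830105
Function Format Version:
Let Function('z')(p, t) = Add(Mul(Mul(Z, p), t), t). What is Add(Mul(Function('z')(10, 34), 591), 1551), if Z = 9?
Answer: 1830105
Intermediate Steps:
Function('z')(p, t) = Add(t, Mul(9, p, t)) (Function('z')(p, t) = Add(Mul(Mul(9, p), t), t) = Add(Mul(9, p, t), t) = Add(t, Mul(9, p, t)))
Add(Mul(Function('z')(10, 34), 591), 1551) = Add(Mul(Mul(34, Add(1, Mul(9, 10))), 591), 1551) = Add(Mul(Mul(34, Add(1, 90)), 591), 1551) = Add(Mul(Mul(34, 91), 591), 1551) = Add(Mul(3094, 591), 1551) = Add(1828554, 1551) = 1830105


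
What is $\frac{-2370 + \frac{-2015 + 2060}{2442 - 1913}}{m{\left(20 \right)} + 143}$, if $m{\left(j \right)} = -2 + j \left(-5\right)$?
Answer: $- \frac{1253685}{21689} \approx -57.803$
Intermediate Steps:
$m{\left(j \right)} = -2 - 5 j$
$\frac{-2370 + \frac{-2015 + 2060}{2442 - 1913}}{m{\left(20 \right)} + 143} = \frac{-2370 + \frac{-2015 + 2060}{2442 - 1913}}{\left(-2 - 100\right) + 143} = \frac{-2370 + \frac{45}{529}}{\left(-2 - 100\right) + 143} = \frac{-2370 + 45 \cdot \frac{1}{529}}{-102 + 143} = \frac{-2370 + \frac{45}{529}}{41} = \left(- \frac{1253685}{529}\right) \frac{1}{41} = - \frac{1253685}{21689}$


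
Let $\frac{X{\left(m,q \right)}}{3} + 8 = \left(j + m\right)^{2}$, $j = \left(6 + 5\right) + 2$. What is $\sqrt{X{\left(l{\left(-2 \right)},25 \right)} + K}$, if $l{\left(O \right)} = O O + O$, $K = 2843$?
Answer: $\sqrt{3494} \approx 59.11$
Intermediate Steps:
$j = 13$ ($j = 11 + 2 = 13$)
$l{\left(O \right)} = O + O^{2}$ ($l{\left(O \right)} = O^{2} + O = O + O^{2}$)
$X{\left(m,q \right)} = -24 + 3 \left(13 + m\right)^{2}$
$\sqrt{X{\left(l{\left(-2 \right)},25 \right)} + K} = \sqrt{\left(-24 + 3 \left(13 - 2 \left(1 - 2\right)\right)^{2}\right) + 2843} = \sqrt{\left(-24 + 3 \left(13 - -2\right)^{2}\right) + 2843} = \sqrt{\left(-24 + 3 \left(13 + 2\right)^{2}\right) + 2843} = \sqrt{\left(-24 + 3 \cdot 15^{2}\right) + 2843} = \sqrt{\left(-24 + 3 \cdot 225\right) + 2843} = \sqrt{\left(-24 + 675\right) + 2843} = \sqrt{651 + 2843} = \sqrt{3494}$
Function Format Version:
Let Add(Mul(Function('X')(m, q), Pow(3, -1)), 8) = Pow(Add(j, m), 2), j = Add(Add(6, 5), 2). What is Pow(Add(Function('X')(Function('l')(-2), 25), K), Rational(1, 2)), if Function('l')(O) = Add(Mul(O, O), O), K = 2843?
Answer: Pow(3494, Rational(1, 2)) ≈ 59.110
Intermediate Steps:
j = 13 (j = Add(11, 2) = 13)
Function('l')(O) = Add(O, Pow(O, 2)) (Function('l')(O) = Add(Pow(O, 2), O) = Add(O, Pow(O, 2)))
Function('X')(m, q) = Add(-24, Mul(3, Pow(Add(13, m), 2)))
Pow(Add(Function('X')(Function('l')(-2), 25), K), Rational(1, 2)) = Pow(Add(Add(-24, Mul(3, Pow(Add(13, Mul(-2, Add(1, -2))), 2))), 2843), Rational(1, 2)) = Pow(Add(Add(-24, Mul(3, Pow(Add(13, Mul(-2, -1)), 2))), 2843), Rational(1, 2)) = Pow(Add(Add(-24, Mul(3, Pow(Add(13, 2), 2))), 2843), Rational(1, 2)) = Pow(Add(Add(-24, Mul(3, Pow(15, 2))), 2843), Rational(1, 2)) = Pow(Add(Add(-24, Mul(3, 225)), 2843), Rational(1, 2)) = Pow(Add(Add(-24, 675), 2843), Rational(1, 2)) = Pow(Add(651, 2843), Rational(1, 2)) = Pow(3494, Rational(1, 2))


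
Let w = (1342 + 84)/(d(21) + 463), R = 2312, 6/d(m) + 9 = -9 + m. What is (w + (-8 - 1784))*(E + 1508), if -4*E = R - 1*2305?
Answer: -16167485/6 ≈ -2.6946e+6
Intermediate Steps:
d(m) = 6/(-18 + m) (d(m) = 6/(-9 + (-9 + m)) = 6/(-18 + m))
w = 46/15 (w = (1342 + 84)/(6/(-18 + 21) + 463) = 1426/(6/3 + 463) = 1426/(6*(1/3) + 463) = 1426/(2 + 463) = 1426/465 = 1426*(1/465) = 46/15 ≈ 3.0667)
E = -7/4 (E = -(2312 - 1*2305)/4 = -(2312 - 2305)/4 = -1/4*7 = -7/4 ≈ -1.7500)
(w + (-8 - 1784))*(E + 1508) = (46/15 + (-8 - 1784))*(-7/4 + 1508) = (46/15 - 1792)*(6025/4) = -26834/15*6025/4 = -16167485/6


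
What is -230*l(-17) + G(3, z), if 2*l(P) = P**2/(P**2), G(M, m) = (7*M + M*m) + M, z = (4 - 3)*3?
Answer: -82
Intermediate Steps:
z = 3 (z = 1*3 = 3)
G(M, m) = 8*M + M*m
l(P) = 1/2 (l(P) = (P**2/(P**2))/2 = (P**2/P**2)/2 = (1/2)*1 = 1/2)
-230*l(-17) + G(3, z) = -230*1/2 + 3*(8 + 3) = -115 + 3*11 = -115 + 33 = -82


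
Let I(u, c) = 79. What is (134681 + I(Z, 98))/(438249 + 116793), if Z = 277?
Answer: 22460/92507 ≈ 0.24279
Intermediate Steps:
(134681 + I(Z, 98))/(438249 + 116793) = (134681 + 79)/(438249 + 116793) = 134760/555042 = 134760*(1/555042) = 22460/92507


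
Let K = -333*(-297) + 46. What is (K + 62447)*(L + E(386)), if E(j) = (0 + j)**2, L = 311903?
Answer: 74386333206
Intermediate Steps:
E(j) = j**2
K = 98947 (K = 98901 + 46 = 98947)
(K + 62447)*(L + E(386)) = (98947 + 62447)*(311903 + 386**2) = 161394*(311903 + 148996) = 161394*460899 = 74386333206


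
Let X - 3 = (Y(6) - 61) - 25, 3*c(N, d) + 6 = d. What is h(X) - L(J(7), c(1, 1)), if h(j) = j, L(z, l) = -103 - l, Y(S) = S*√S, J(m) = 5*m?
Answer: 55/3 + 6*√6 ≈ 33.030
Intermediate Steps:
c(N, d) = -2 + d/3
Y(S) = S^(3/2)
X = -83 + 6*√6 (X = 3 + ((6^(3/2) - 61) - 25) = 3 + ((6*√6 - 61) - 25) = 3 + ((-61 + 6*√6) - 25) = 3 + (-86 + 6*√6) = -83 + 6*√6 ≈ -68.303)
h(X) - L(J(7), c(1, 1)) = (-83 + 6*√6) - (-103 - (-2 + (⅓)*1)) = (-83 + 6*√6) - (-103 - (-2 + ⅓)) = (-83 + 6*√6) - (-103 - 1*(-5/3)) = (-83 + 6*√6) - (-103 + 5/3) = (-83 + 6*√6) - 1*(-304/3) = (-83 + 6*√6) + 304/3 = 55/3 + 6*√6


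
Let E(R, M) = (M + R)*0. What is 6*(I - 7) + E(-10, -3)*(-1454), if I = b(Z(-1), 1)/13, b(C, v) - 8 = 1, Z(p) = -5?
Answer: -492/13 ≈ -37.846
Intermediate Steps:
b(C, v) = 9 (b(C, v) = 8 + 1 = 9)
E(R, M) = 0
I = 9/13 ≈ 0.69231
6*(I - 7) + E(-10, -3)*(-1454) = 6*(9/13 - 7) + 0*(-1454) = 6*(-82/13) + 0 = -492/13 + 0 = -492/13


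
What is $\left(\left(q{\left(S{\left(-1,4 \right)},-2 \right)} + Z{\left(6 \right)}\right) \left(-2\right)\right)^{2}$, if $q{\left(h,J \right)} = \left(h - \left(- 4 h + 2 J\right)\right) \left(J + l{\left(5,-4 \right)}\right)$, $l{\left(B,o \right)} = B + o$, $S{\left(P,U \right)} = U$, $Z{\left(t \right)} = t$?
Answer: $1296$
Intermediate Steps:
$q{\left(h,J \right)} = \left(1 + J\right) \left(- 2 J + 5 h\right)$ ($q{\left(h,J \right)} = \left(h - \left(- 4 h + 2 J\right)\right) \left(J + \left(5 - 4\right)\right) = \left(h - \left(- 4 h + 2 J\right)\right) \left(J + 1\right) = \left(- 2 J + 5 h\right) \left(1 + J\right) = \left(1 + J\right) \left(- 2 J + 5 h\right)$)
$\left(\left(q{\left(S{\left(-1,4 \right)},-2 \right)} + Z{\left(6 \right)}\right) \left(-2\right)\right)^{2} = \left(\left(\left(\left(-2\right) \left(-2\right) - 2 \left(-2\right)^{2} + 5 \cdot 4 + 5 \left(-2\right) 4\right) + 6\right) \left(-2\right)\right)^{2} = \left(\left(\left(4 - 8 + 20 - 40\right) + 6\right) \left(-2\right)\right)^{2} = \left(\left(-24 + 6\right) \left(-2\right)\right)^{2} = \left(\left(-18\right) \left(-2\right)\right)^{2} = 36^{2} = 1296$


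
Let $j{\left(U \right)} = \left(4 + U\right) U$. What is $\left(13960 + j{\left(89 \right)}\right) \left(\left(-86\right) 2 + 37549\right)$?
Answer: $831152349$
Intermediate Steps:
$j{\left(U \right)} = U \left(4 + U\right)$
$\left(13960 + j{\left(89 \right)}\right) \left(\left(-86\right) 2 + 37549\right) = \left(13960 + 89 \left(4 + 89\right)\right) \left(\left(-86\right) 2 + 37549\right) = \left(13960 + 89 \cdot 93\right) \left(-172 + 37549\right) = \left(13960 + 8277\right) 37377 = 22237 \cdot 37377 = 831152349$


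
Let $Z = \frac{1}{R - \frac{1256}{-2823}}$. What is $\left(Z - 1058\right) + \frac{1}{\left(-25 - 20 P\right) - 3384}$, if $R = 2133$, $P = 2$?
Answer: $- \frac{21977136275218}{20772344035} \approx -1058.0$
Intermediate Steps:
$Z = \frac{2823}{6022715}$ ($Z = \frac{1}{2133 - \frac{1256}{-2823}} = \frac{1}{2133 - - \frac{1256}{2823}} = \frac{1}{2133 + \frac{1256}{2823}} = \frac{1}{\frac{6022715}{2823}} = \frac{2823}{6022715} \approx 0.00046873$)
$\left(Z - 1058\right) + \frac{1}{\left(-25 - 20 P\right) - 3384} = \left(\frac{2823}{6022715} - 1058\right) + \frac{1}{\left(-25 - 40\right) - 3384} = - \frac{6372029647}{6022715} + \frac{1}{\left(-25 - 40\right) - 3384} = - \frac{6372029647}{6022715} + \frac{1}{-65 - 3384} = - \frac{6372029647}{6022715} + \frac{1}{-3449} = - \frac{6372029647}{6022715} - \frac{1}{3449} = - \frac{21977136275218}{20772344035}$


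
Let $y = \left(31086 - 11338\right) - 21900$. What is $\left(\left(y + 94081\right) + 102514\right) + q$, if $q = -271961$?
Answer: $-77518$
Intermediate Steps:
$y = -2152$ ($y = \left(31086 - 11338\right) - 21900 = 19748 - 21900 = -2152$)
$\left(\left(y + 94081\right) + 102514\right) + q = \left(\left(-2152 + 94081\right) + 102514\right) - 271961 = \left(91929 + 102514\right) - 271961 = 194443 - 271961 = -77518$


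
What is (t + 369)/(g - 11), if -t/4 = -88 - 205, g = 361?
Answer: 1541/350 ≈ 4.4029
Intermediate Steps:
t = 1172 (t = -4*(-88 - 205) = -4*(-293) = 1172)
(t + 369)/(g - 11) = (1172 + 369)/(361 - 11) = 1541/350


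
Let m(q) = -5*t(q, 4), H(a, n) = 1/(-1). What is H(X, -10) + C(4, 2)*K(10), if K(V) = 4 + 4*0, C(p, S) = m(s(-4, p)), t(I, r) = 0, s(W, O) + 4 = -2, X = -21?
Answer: -1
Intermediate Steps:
s(W, O) = -6 (s(W, O) = -4 - 2 = -6)
H(a, n) = -1
m(q) = 0 (m(q) = -5*0 = 0)
C(p, S) = 0
K(V) = 4 (K(V) = 4 + 0 = 4)
H(X, -10) + C(4, 2)*K(10) = -1 + 0*4 = -1 + 0 = -1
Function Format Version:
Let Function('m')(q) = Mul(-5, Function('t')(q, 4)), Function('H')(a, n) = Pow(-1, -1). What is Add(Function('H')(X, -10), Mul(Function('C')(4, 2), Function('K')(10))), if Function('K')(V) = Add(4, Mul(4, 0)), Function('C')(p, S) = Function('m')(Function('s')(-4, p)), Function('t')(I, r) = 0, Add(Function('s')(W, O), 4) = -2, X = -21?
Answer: -1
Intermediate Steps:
Function('s')(W, O) = -6 (Function('s')(W, O) = Add(-4, -2) = -6)
Function('H')(a, n) = -1
Function('m')(q) = 0 (Function('m')(q) = Mul(-5, 0) = 0)
Function('C')(p, S) = 0
Function('K')(V) = 4 (Function('K')(V) = Add(4, 0) = 4)
Add(Function('H')(X, -10), Mul(Function('C')(4, 2), Function('K')(10))) = Add(-1, Mul(0, 4)) = Add(-1, 0) = -1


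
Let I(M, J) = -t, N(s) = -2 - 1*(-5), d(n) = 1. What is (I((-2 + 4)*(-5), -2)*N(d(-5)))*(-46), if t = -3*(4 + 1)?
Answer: -2070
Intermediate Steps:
N(s) = 3 (N(s) = -2 + 5 = 3)
t = -15 (t = -3*5 = -15)
I(M, J) = 15 (I(M, J) = -1*(-15) = 15)
(I((-2 + 4)*(-5), -2)*N(d(-5)))*(-46) = (15*3)*(-46) = 45*(-46) = -2070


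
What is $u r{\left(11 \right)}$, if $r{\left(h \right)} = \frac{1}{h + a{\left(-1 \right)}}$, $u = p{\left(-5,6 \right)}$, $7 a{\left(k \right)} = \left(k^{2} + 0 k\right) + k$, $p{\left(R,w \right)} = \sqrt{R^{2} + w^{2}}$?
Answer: $\frac{\sqrt{61}}{11} \approx 0.71002$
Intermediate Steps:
$a{\left(k \right)} = \frac{k}{7} + \frac{k^{2}}{7}$ ($a{\left(k \right)} = \frac{\left(k^{2} + 0 k\right) + k}{7} = \frac{\left(k^{2} + 0\right) + k}{7} = \frac{k^{2} + k}{7} = \frac{k + k^{2}}{7} = \frac{k}{7} + \frac{k^{2}}{7}$)
$u = \sqrt{61}$ ($u = \sqrt{\left(-5\right)^{2} + 6^{2}} = \sqrt{25 + 36} = \sqrt{61} \approx 7.8102$)
$r{\left(h \right)} = \frac{1}{h}$ ($r{\left(h \right)} = \frac{1}{h + \frac{1}{7} \left(-1\right) \left(1 - 1\right)} = \frac{1}{h + \frac{1}{7} \left(-1\right) 0} = \frac{1}{h + 0} = \frac{1}{h}$)
$u r{\left(11 \right)} = \frac{\sqrt{61}}{11}$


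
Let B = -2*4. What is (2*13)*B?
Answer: -208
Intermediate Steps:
B = -8
(2*13)*B = (2*13)*(-8) = 26*(-8) = -208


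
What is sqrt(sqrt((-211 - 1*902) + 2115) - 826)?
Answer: sqrt(-826 + sqrt(1002)) ≈ 28.184*I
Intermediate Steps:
sqrt(sqrt((-211 - 1*902) + 2115) - 826) = sqrt(sqrt((-211 - 902) + 2115) - 826) = sqrt(sqrt(-1113 + 2115) - 826) = sqrt(sqrt(1002) - 826) = sqrt(-826 + sqrt(1002))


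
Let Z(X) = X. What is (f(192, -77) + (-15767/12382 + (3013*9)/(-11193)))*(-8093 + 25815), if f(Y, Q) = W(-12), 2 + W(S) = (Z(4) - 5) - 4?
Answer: -2604682089/13741 ≈ -1.8956e+5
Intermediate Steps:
W(S) = -7 (W(S) = -2 + ((4 - 5) - 4) = -2 + (-1 - 4) = -2 - 5 = -7)
f(Y, Q) = -7
(f(192, -77) + (-15767/12382 + (3013*9)/(-11193)))*(-8093 + 25815) = (-7 + (-15767/12382 + (3013*9)/(-11193)))*(-8093 + 25815) = (-7 + (-15767*1/12382 + 27117*(-1/11193)))*17722 = (-7 + (-15767/12382 - 9039/3731))*17722 = (-7 - 101575/27482)*17722 = -293949/27482*17722 = -2604682089/13741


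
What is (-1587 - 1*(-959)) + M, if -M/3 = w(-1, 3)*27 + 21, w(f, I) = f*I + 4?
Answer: -772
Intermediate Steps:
w(f, I) = 4 + I*f (w(f, I) = I*f + 4 = 4 + I*f)
M = -144 (M = -3*((4 + 3*(-1))*27 + 21) = -3*((4 - 3)*27 + 21) = -3*(1*27 + 21) = -3*(27 + 21) = -3*48 = -144)
(-1587 - 1*(-959)) + M = (-1587 - 1*(-959)) - 144 = (-1587 + 959) - 144 = -628 - 144 = -772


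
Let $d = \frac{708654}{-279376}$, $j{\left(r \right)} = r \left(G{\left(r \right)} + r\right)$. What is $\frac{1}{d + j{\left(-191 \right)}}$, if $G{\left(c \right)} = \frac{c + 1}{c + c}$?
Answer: $\frac{139688}{5082333241} \approx 2.7485 \cdot 10^{-5}$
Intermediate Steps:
$G{\left(c \right)} = \frac{1 + c}{2 c}$
$j{\left(r \right)} = r \left(r + \frac{1 + r}{2 r}\right)$ ($j{\left(r \right)} = r \left(\frac{1 + r}{2 r} + r\right) = r \left(r + \frac{1 + r}{2 r}\right)$)
$d = - \frac{354327}{139688}$ ($d = 708654 \left(- \frac{1}{279376}\right) = - \frac{354327}{139688} \approx -2.5366$)
$\frac{1}{d + j{\left(-191 \right)}} = \frac{1}{- \frac{354327}{139688} + \left(\frac{1}{2} + \left(-191\right)^{2} + \frac{1}{2} \left(-191\right)\right)} = \frac{1}{- \frac{354327}{139688} + \left(\frac{1}{2} + 36481 - \frac{191}{2}\right)} = \frac{1}{- \frac{354327}{139688} + 36386} = \frac{1}{\frac{5082333241}{139688}} = \frac{139688}{5082333241}$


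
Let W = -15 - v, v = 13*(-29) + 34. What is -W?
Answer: -328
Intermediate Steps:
v = -343 (v = -377 + 34 = -343)
W = 328 (W = -15 - 1*(-343) = -15 + 343 = 328)
-W = -1*328 = -328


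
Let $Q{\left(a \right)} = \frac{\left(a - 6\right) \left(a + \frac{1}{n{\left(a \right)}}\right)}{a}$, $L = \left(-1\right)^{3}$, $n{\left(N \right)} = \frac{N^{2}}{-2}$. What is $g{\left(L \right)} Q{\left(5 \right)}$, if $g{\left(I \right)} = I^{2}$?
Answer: $- \frac{123}{125} \approx -0.984$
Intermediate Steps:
$n{\left(N \right)} = - \frac{N^{2}}{2}$ ($n{\left(N \right)} = N^{2} \left(- \frac{1}{2}\right) = - \frac{N^{2}}{2}$)
$L = -1$
$Q{\left(a \right)} = \frac{\left(-6 + a\right) \left(a - \frac{2}{a^{2}}\right)}{a}$ ($Q{\left(a \right)} = \frac{\left(a - 6\right) \left(a + \frac{1}{\left(- \frac{1}{2}\right) a^{2}}\right)}{a} = \frac{\left(-6 + a\right) \left(a - \frac{2}{a^{2}}\right)}{a}$)
$g{\left(L \right)} Q{\left(5 \right)} = \left(-1\right)^{2} \left(-6 + 5 - \frac{2}{25} + \frac{12}{125}\right) = 1 \left(-6 + 5 - \frac{2}{25} + 12 \cdot \frac{1}{125}\right) = 1 \left(-6 + 5 - \frac{2}{25} + \frac{12}{125}\right) = 1 \left(- \frac{123}{125}\right) = - \frac{123}{125}$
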